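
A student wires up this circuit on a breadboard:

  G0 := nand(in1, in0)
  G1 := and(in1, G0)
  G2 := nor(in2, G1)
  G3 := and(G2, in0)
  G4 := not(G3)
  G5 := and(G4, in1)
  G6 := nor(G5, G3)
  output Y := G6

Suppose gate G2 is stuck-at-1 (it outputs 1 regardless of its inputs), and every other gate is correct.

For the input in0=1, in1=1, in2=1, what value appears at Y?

Propagate with G2 forced: G0=0, G1=0, G2=1 [stuck-at-1], G3=1, G4=0, G5=0, G6=0.
So Y = 0. (Same as the fault-free value — the fault is masked on this input.)

0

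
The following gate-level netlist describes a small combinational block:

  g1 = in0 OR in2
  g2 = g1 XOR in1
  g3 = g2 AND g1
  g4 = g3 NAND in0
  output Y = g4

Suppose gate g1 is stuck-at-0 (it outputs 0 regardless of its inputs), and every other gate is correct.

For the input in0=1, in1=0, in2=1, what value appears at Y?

Propagate with g1 forced: g1=0 [stuck-at-0], g2=0, g3=0, g4=1.
So Y = 1. (Without the fault it would be 0.)

1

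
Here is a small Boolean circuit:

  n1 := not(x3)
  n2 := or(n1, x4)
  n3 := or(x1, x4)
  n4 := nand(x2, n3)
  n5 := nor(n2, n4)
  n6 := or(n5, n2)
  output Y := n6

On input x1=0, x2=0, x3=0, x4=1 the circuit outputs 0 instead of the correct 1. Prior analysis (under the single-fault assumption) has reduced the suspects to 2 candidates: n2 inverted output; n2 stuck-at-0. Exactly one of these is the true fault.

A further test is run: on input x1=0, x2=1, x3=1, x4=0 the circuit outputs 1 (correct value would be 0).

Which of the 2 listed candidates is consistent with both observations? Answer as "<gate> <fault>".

Evaluate each candidate on input x1=0, x2=1, x3=1, x4=0:
  n2 inverted output: n1=0, n2=1 [inverted output], n3=0, n4=1, n5=0, n6=1 → 1 — matches
  n2 stuck-at-0: n1=0, n2=0 [stuck-at-0], n3=0, n4=1, n5=0, n6=0 → 0 — eliminated
Only n2 inverted output reproduces the observed 1.

n2 inverted output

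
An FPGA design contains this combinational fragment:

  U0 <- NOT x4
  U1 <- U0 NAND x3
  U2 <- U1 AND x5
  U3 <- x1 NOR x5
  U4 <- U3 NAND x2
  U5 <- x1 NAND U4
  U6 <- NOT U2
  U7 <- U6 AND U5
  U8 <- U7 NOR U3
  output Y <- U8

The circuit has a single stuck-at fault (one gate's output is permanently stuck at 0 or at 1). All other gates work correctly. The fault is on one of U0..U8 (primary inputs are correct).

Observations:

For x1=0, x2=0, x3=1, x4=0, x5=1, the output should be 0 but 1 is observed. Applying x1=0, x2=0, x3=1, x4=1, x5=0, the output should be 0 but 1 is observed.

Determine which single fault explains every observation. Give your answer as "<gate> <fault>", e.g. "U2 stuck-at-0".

U8 stuck-at-1

Fault-free values for test 1 (x1=0, x2=0, x3=1, x4=0, x5=1): U0=1, U1=0, U2=0, U3=0, U4=1, U5=1, U6=1, U7=1, U8=0, giving Y=0. Observed 1.
Test 1: faults giving observed 1 are {U0 stuck-at-0, U1 stuck-at-1, U2 stuck-at-1, U5 stuck-at-0, U6 stuck-at-0, U7 stuck-at-0, U8 stuck-at-1}.
Test 2 (x1=0, x2=0, x3=1, x4=1, x5=0): fault-free U0=0, U1=1, U2=0, U3=1, U4=1, U5=1, U6=1, U7=1, U8=0 → 0; observed 1. Eliminates U0 stuck-at-0, U1 stuck-at-1, U2 stuck-at-1, U5 stuck-at-0, U6 stuck-at-0, U7 stuck-at-0.
Only U8 stuck-at-1 is consistent with every test.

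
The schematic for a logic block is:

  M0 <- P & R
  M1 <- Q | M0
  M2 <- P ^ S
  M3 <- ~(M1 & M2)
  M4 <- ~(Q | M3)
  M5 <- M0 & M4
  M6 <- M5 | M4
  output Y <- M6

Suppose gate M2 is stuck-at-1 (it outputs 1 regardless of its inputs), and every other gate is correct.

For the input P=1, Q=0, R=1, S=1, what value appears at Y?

1

Propagate with M2 forced: M0=1, M1=1, M2=1 [stuck-at-1], M3=0, M4=1, M5=1, M6=1.
So Y = 1. (Without the fault it would be 0.)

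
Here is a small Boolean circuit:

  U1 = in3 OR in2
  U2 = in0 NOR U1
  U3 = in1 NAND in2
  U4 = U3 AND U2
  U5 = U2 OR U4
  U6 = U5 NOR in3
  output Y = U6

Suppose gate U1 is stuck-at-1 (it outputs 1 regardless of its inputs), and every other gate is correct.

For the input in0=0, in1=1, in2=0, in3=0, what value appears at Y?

Propagate with U1 forced: U1=1 [stuck-at-1], U2=0, U3=1, U4=0, U5=0, U6=1.
So Y = 1. (Without the fault it would be 0.)

1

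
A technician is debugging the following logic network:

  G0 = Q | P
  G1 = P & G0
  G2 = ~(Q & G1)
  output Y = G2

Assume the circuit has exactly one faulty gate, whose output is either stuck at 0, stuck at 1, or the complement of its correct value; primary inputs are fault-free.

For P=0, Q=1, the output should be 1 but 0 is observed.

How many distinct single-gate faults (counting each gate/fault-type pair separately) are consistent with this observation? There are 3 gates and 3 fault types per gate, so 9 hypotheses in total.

Fault-free: G0=1, G1=0, G2=1 → 1. Observed 0.
  G0 stuck-at-0: output 1 ✗
  G0 stuck-at-1: output 1 ✗
  G0 inverted output: output 1 ✗
  G1 stuck-at-0: output 1 ✗
  G1 stuck-at-1: output 0 ✓
  G1 inverted output: output 0 ✓
  G2 stuck-at-0: output 0 ✓
  G2 stuck-at-1: output 1 ✗
  G2 inverted output: output 0 ✓
Consistent faults: {G1 stuck-at-1, G1 inverted output, G2 stuck-at-0, G2 inverted output} — 4 in all.

4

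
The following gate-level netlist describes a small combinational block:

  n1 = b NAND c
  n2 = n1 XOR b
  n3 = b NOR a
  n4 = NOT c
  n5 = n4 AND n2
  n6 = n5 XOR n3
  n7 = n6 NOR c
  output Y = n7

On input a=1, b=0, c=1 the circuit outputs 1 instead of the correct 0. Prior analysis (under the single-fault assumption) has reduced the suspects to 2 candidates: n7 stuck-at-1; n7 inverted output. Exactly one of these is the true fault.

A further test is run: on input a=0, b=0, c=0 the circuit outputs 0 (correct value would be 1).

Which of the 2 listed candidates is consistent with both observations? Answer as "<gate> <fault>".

Evaluate each candidate on input a=0, b=0, c=0:
  n7 stuck-at-1: n1=1, n2=1, n3=1, n4=1, n5=1, n6=0, n7=1 [stuck-at-1] → 1 — eliminated
  n7 inverted output: n1=1, n2=1, n3=1, n4=1, n5=1, n6=0, n7=0 [inverted output] → 0 — matches
Only n7 inverted output reproduces the observed 0.

n7 inverted output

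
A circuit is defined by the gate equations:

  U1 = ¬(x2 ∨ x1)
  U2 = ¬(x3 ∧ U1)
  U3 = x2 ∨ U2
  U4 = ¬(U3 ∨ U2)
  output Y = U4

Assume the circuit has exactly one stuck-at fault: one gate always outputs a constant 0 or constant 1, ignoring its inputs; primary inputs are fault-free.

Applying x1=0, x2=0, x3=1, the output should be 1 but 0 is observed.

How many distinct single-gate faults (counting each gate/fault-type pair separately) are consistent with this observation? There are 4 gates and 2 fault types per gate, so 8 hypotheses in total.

Fault-free: U1=1, U2=0, U3=0, U4=1 → 1. Observed 0.
  U1 stuck-at-0: output 0 ✓
  U1 stuck-at-1: output 1 ✗
  U2 stuck-at-0: output 1 ✗
  U2 stuck-at-1: output 0 ✓
  U3 stuck-at-0: output 1 ✗
  U3 stuck-at-1: output 0 ✓
  U4 stuck-at-0: output 0 ✓
  U4 stuck-at-1: output 1 ✗
Consistent faults: {U1 stuck-at-0, U2 stuck-at-1, U3 stuck-at-1, U4 stuck-at-0} — 4 in all.

4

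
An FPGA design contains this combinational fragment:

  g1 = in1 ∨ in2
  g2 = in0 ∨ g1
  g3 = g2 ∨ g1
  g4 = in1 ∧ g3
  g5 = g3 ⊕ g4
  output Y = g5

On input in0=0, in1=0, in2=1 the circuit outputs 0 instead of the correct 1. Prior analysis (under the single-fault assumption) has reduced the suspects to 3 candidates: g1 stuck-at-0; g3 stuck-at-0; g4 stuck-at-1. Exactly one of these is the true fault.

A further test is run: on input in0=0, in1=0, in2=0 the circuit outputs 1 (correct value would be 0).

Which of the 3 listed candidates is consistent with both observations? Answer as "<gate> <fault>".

g4 stuck-at-1

Evaluate each candidate on input in0=0, in1=0, in2=0:
  g1 stuck-at-0: g1=0 [stuck-at-0], g2=0, g3=0, g4=0, g5=0 → 0 — eliminated
  g3 stuck-at-0: g1=0, g2=0, g3=0 [stuck-at-0], g4=0, g5=0 → 0 — eliminated
  g4 stuck-at-1: g1=0, g2=0, g3=0, g4=1 [stuck-at-1], g5=1 → 1 — matches
Only g4 stuck-at-1 reproduces the observed 1.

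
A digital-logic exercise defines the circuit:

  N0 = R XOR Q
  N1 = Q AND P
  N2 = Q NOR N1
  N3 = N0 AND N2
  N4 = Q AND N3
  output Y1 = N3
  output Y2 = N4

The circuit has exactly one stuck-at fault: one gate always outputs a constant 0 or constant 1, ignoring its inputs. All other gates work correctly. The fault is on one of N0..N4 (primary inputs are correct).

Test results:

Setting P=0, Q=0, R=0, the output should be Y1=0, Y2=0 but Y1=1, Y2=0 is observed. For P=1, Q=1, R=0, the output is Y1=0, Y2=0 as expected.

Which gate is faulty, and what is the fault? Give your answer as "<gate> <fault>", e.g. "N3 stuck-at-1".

Fault-free values for test 1 (P=0, Q=0, R=0): N0=0, N1=0, N2=1, N3=0, N4=0, giving Y1=0, Y2=0. Observed Y1=1, Y2=0.
Test 1: faults giving observed Y1=1, Y2=0 are {N0 stuck-at-1, N3 stuck-at-1}.
Test 2 (P=1, Q=1, R=0): fault-free N0=1, N1=1, N2=0, N3=0, N4=0 → Y1=0, Y2=0; observed Y1=0, Y2=0. Eliminates N3 stuck-at-1.
Only N0 stuck-at-1 is consistent with every test.

N0 stuck-at-1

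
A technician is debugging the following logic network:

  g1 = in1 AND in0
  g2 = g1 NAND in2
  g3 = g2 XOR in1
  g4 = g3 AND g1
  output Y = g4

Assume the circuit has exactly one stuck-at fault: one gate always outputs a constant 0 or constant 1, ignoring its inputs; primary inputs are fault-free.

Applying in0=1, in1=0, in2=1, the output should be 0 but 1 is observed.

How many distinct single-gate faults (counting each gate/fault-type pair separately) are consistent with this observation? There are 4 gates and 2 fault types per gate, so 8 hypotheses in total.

1

Fault-free: g1=0, g2=1, g3=1, g4=0 → 0. Observed 1.
  g1 stuck-at-0: output 0 ✗
  g1 stuck-at-1: output 0 ✗
  g2 stuck-at-0: output 0 ✗
  g2 stuck-at-1: output 0 ✗
  g3 stuck-at-0: output 0 ✗
  g3 stuck-at-1: output 0 ✗
  g4 stuck-at-0: output 0 ✗
  g4 stuck-at-1: output 1 ✓
Consistent faults: {g4 stuck-at-1} — 1 in all.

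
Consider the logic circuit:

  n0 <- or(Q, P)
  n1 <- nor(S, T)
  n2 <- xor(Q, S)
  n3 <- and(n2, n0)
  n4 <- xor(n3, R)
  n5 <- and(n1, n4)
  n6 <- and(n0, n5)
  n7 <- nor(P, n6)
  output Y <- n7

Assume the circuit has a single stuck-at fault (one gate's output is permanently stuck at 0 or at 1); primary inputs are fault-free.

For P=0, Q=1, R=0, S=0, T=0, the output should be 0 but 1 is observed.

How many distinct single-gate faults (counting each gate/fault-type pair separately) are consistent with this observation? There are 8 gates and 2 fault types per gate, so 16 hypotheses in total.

8

Fault-free: n0=1, n1=1, n2=1, n3=1, n4=1, n5=1, n6=1, n7=0 → 0. Observed 1.
  n0: stuck-at-0 ✓; others ✗
  n1: stuck-at-0 ✓; others ✗
  n2: stuck-at-0 ✓; others ✗
  n3: stuck-at-0 ✓; others ✗
  n4: stuck-at-0 ✓; others ✗
  n5: stuck-at-0 ✓; others ✗
  n6: stuck-at-0 ✓; others ✗
  n7: stuck-at-1 ✓; others ✗
Consistent faults: {n0 stuck-at-0, n1 stuck-at-0, n2 stuck-at-0, n3 stuck-at-0, n4 stuck-at-0, n5 stuck-at-0, n6 stuck-at-0, n7 stuck-at-1} — 8 in all.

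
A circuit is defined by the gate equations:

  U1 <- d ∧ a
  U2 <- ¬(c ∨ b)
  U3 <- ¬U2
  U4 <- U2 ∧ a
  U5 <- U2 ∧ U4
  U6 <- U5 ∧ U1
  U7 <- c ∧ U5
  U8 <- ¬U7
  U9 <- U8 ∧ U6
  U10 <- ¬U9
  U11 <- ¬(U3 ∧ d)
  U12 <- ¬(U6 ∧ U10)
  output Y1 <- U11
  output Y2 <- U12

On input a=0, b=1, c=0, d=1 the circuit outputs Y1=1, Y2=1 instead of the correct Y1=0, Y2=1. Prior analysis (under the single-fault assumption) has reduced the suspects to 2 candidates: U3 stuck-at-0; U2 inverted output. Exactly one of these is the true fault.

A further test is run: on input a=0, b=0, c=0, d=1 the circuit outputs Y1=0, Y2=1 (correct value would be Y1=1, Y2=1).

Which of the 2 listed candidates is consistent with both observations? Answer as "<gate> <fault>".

Evaluate each candidate on input a=0, b=0, c=0, d=1:
  U3 stuck-at-0: U1=0, U2=1, U3=0 [stuck-at-0], U4=0, U5=0, U6=0, U7=0, U8=1, U9=0, U10=1, U11=1, U12=1 → Y1=1, Y2=1 — eliminated
  U2 inverted output: U1=0, U2=0 [inverted output], U3=1, U4=0, U5=0, U6=0, U7=0, U8=1, U9=0, U10=1, U11=0, U12=1 → Y1=0, Y2=1 — matches
Only U2 inverted output reproduces the observed Y1=0, Y2=1.

U2 inverted output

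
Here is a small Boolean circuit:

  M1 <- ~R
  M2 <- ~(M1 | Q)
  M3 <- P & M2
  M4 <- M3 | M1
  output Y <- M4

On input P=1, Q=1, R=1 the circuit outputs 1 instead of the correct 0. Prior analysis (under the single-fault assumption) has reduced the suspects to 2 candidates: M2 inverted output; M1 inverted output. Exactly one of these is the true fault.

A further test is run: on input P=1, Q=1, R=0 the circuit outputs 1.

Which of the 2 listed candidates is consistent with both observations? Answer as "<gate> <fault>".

M2 inverted output

Evaluate each candidate on input P=1, Q=1, R=0:
  M2 inverted output: M1=1, M2=1 [inverted output], M3=1, M4=1 → 1 — matches
  M1 inverted output: M1=0 [inverted output], M2=0, M3=0, M4=0 → 0 — eliminated
Only M2 inverted output reproduces the observed 1.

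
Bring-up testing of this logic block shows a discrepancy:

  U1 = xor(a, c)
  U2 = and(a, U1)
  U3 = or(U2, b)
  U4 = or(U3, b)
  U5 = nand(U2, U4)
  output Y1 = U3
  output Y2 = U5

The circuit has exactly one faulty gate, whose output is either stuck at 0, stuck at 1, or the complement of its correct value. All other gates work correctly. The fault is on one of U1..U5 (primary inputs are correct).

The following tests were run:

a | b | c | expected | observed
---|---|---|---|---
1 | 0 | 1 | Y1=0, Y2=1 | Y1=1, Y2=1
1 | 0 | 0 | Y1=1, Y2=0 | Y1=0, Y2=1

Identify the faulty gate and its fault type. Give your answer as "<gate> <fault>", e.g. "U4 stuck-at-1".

U3 inverted output

Fault-free values for test 1 (a=1, b=0, c=1): U1=0, U2=0, U3=0, U4=0, U5=1, giving Y1=0, Y2=1. Observed Y1=1, Y2=1.
Test 1: faults giving observed Y1=1, Y2=1 are {U3 stuck-at-1, U3 inverted output}.
Test 2 (a=1, b=0, c=0): fault-free U1=1, U2=1, U3=1, U4=1, U5=0 → Y1=1, Y2=0; observed Y1=0, Y2=1. Eliminates U3 stuck-at-1.
Only U3 inverted output is consistent with every test.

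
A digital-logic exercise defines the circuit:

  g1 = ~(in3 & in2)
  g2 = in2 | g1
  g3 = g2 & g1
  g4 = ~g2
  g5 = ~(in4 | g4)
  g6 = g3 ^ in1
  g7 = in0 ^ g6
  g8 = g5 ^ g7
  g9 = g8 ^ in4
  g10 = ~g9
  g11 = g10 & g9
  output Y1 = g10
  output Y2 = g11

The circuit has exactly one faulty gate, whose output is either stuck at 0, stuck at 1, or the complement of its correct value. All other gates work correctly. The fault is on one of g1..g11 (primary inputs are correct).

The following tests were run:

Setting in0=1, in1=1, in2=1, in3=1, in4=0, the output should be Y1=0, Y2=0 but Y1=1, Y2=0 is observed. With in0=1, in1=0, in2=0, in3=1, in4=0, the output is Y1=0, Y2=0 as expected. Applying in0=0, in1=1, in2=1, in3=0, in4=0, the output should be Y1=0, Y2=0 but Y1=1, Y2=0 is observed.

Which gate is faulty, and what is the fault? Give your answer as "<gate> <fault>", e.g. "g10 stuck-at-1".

g1 inverted output

Fault-free values for test 1 (in0=1, in1=1, in2=1, in3=1, in4=0): g1=0, g2=1, g3=0, g4=0, g5=1, g6=1, g7=0, g8=1, g9=1, g10=0, g11=0, giving Y1=0, Y2=0. Observed Y1=1, Y2=0.
Test 1: faults giving observed Y1=1, Y2=0 are {g1 stuck-at-1, g1 inverted output, g2 stuck-at-0, g2 inverted output, g3 stuck-at-1, g3 inverted output, g4 stuck-at-1, g4 inverted output, g5 stuck-at-0, g5 inverted output, g6 stuck-at-0, g6 inverted output, g7 stuck-at-1, g7 inverted output, g8 stuck-at-0, g8 inverted output, g9 stuck-at-0, g9 inverted output}.
Test 2 (in0=1, in1=0, in2=0, in3=1, in4=0): fault-free g1=1, g2=1, g3=1, g4=0, g5=1, g6=1, g7=0, g8=1, g9=1, g10=0, g11=0 → Y1=0, Y2=0; observed Y1=0, Y2=0. Eliminates g3 inverted output, g4 stuck-at-1, g4 inverted output, g5 stuck-at-0, g5 inverted output, g6 stuck-at-0, g6 inverted output, g7 stuck-at-1, g7 inverted output, g8 stuck-at-0, g8 inverted output, g9 stuck-at-0, g9 inverted output.
Test 3 (in0=0, in1=1, in2=1, in3=0, in4=0): fault-free g1=1, g2=1, g3=1, g4=0, g5=1, g6=0, g7=0, g8=1, g9=1, g10=0, g11=0 → Y1=0, Y2=0; observed Y1=1, Y2=0. Eliminates g1 stuck-at-1, g2 stuck-at-0, g2 inverted output, g3 stuck-at-1.
Only g1 inverted output is consistent with every test.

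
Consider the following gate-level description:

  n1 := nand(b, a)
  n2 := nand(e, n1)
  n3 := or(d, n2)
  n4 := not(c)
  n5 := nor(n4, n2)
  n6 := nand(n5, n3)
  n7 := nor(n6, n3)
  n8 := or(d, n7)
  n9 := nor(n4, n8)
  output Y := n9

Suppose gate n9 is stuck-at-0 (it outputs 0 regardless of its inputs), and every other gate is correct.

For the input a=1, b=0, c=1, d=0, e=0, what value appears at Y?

Propagate with n9 forced: n1=1, n2=1, n3=1, n4=0, n5=0, n6=1, n7=0, n8=0, n9=0 [stuck-at-0].
So Y = 0. (Without the fault it would be 1.)

0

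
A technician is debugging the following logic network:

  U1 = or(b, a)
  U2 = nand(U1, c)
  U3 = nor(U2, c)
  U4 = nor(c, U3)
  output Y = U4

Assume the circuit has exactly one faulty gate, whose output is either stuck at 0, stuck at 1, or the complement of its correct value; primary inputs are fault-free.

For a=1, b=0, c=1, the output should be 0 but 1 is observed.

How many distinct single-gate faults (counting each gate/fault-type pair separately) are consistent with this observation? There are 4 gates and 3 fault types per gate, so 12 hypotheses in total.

2

Fault-free: U1=1, U2=0, U3=0, U4=0 → 0. Observed 1.
  U1 stuck-at-0: output 0 ✗
  U1 stuck-at-1: output 0 ✗
  U1 inverted output: output 0 ✗
  U2 stuck-at-0: output 0 ✗
  U2 stuck-at-1: output 0 ✗
  U2 inverted output: output 0 ✗
  U3 stuck-at-0: output 0 ✗
  U3 stuck-at-1: output 0 ✗
  U3 inverted output: output 0 ✗
  U4 stuck-at-0: output 0 ✗
  U4 stuck-at-1: output 1 ✓
  U4 inverted output: output 1 ✓
Consistent faults: {U4 stuck-at-1, U4 inverted output} — 2 in all.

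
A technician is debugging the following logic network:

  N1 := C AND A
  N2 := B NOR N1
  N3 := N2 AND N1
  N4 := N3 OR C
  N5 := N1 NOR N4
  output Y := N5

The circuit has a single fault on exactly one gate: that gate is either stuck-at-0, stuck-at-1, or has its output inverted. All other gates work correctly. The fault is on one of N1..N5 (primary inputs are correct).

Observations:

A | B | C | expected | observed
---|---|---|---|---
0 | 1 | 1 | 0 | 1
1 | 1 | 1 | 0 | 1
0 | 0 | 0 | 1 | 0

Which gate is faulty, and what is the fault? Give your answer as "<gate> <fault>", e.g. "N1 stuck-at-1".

N5 inverted output

Fault-free values for test 1 (A=0, B=1, C=1): N1=0, N2=0, N3=0, N4=1, N5=0, giving Y=0. Observed 1.
Test 1: faults giving observed 1 are {N4 stuck-at-0, N4 inverted output, N5 stuck-at-1, N5 inverted output}.
Test 2 (A=1, B=1, C=1): fault-free N1=1, N2=0, N3=0, N4=1, N5=0 → 0; observed 1. Eliminates N4 stuck-at-0, N4 inverted output.
Test 3 (A=0, B=0, C=0): fault-free N1=0, N2=1, N3=0, N4=0, N5=1 → 1; observed 0. Eliminates N5 stuck-at-1.
Only N5 inverted output is consistent with every test.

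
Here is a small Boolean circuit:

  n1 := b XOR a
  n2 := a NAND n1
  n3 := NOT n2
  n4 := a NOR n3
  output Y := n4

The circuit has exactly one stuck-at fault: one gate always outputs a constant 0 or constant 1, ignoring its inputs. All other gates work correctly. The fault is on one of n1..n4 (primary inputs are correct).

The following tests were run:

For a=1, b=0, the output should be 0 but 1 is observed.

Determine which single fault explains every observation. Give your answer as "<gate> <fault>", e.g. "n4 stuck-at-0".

Fault-free values for test 1 (a=1, b=0): n1=1, n2=0, n3=1, n4=0, giving Y=0. Observed 1.
Test 1: faults giving observed 1 are {n4 stuck-at-1}.
Only n4 stuck-at-1 is consistent with every test.

n4 stuck-at-1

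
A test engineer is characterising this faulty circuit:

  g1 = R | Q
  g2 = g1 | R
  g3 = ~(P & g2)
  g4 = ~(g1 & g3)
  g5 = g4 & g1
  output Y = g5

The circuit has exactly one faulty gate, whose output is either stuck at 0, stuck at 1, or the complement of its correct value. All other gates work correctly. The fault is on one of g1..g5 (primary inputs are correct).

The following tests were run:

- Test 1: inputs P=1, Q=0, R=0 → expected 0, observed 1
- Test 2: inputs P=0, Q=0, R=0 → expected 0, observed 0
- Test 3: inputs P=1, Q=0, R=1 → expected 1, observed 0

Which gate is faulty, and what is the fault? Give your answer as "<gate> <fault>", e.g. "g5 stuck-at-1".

g1 inverted output

Fault-free values for test 1 (P=1, Q=0, R=0): g1=0, g2=0, g3=1, g4=1, g5=0, giving Y=0. Observed 1.
Test 1: faults giving observed 1 are {g1 stuck-at-1, g1 inverted output, g5 stuck-at-1, g5 inverted output}.
Test 2 (P=0, Q=0, R=0): fault-free g1=0, g2=0, g3=1, g4=1, g5=0 → 0; observed 0. Eliminates g5 stuck-at-1, g5 inverted output.
Test 3 (P=1, Q=0, R=1): fault-free g1=1, g2=1, g3=0, g4=1, g5=1 → 1; observed 0. Eliminates g1 stuck-at-1.
Only g1 inverted output is consistent with every test.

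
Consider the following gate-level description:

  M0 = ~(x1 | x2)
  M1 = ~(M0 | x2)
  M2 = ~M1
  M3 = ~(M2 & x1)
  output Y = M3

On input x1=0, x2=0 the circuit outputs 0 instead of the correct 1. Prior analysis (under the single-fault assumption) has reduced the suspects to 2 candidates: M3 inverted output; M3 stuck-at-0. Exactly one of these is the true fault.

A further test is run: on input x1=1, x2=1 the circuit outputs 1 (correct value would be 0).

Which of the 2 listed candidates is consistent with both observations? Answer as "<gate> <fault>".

M3 inverted output

Evaluate each candidate on input x1=1, x2=1:
  M3 inverted output: M0=0, M1=0, M2=1, M3=1 [inverted output] → 1 — matches
  M3 stuck-at-0: M0=0, M1=0, M2=1, M3=0 [stuck-at-0] → 0 — eliminated
Only M3 inverted output reproduces the observed 1.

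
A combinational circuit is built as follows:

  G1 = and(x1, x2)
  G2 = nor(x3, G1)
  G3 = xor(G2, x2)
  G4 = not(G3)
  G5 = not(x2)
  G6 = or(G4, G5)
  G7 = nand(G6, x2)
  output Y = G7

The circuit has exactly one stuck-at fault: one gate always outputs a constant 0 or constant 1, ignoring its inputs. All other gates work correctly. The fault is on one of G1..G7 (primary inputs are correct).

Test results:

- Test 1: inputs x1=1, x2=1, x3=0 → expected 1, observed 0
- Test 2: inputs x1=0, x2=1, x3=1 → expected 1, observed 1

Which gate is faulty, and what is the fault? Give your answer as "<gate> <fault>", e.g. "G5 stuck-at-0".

G1 stuck-at-0

Fault-free values for test 1 (x1=1, x2=1, x3=0): G1=1, G2=0, G3=1, G4=0, G5=0, G6=0, G7=1, giving Y=1. Observed 0.
Test 1: faults giving observed 0 are {G1 stuck-at-0, G2 stuck-at-1, G3 stuck-at-0, G4 stuck-at-1, G5 stuck-at-1, G6 stuck-at-1, G7 stuck-at-0}.
Test 2 (x1=0, x2=1, x3=1): fault-free G1=0, G2=0, G3=1, G4=0, G5=0, G6=0, G7=1 → 1; observed 1. Eliminates G2 stuck-at-1, G3 stuck-at-0, G4 stuck-at-1, G5 stuck-at-1, G6 stuck-at-1, G7 stuck-at-0.
Only G1 stuck-at-0 is consistent with every test.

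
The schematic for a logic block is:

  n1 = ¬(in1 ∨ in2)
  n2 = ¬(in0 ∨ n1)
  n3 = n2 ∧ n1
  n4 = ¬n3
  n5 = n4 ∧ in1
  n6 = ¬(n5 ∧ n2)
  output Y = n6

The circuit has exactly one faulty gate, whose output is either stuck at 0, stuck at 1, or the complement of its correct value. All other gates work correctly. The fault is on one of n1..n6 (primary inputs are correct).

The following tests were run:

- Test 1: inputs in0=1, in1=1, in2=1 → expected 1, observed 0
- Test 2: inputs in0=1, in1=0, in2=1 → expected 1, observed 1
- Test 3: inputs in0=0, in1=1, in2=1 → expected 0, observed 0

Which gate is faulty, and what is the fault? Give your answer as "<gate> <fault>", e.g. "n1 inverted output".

n2 stuck-at-1

Fault-free values for test 1 (in0=1, in1=1, in2=1): n1=0, n2=0, n3=0, n4=1, n5=1, n6=1, giving Y=1. Observed 0.
Test 1: faults giving observed 0 are {n2 stuck-at-1, n2 inverted output, n6 stuck-at-0, n6 inverted output}.
Test 2 (in0=1, in1=0, in2=1): fault-free n1=0, n2=0, n3=0, n4=1, n5=0, n6=1 → 1; observed 1. Eliminates n6 stuck-at-0, n6 inverted output.
Test 3 (in0=0, in1=1, in2=1): fault-free n1=0, n2=1, n3=0, n4=1, n5=1, n6=0 → 0; observed 0. Eliminates n2 inverted output.
Only n2 stuck-at-1 is consistent with every test.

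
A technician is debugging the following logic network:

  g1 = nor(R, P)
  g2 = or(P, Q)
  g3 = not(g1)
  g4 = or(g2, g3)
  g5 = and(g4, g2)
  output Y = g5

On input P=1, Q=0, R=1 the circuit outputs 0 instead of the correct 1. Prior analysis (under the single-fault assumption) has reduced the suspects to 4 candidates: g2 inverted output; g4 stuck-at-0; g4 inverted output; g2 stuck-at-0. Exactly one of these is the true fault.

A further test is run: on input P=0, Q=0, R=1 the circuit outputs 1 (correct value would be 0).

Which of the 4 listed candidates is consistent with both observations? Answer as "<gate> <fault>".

Evaluate each candidate on input P=0, Q=0, R=1:
  g2 inverted output: g1=0, g2=1 [inverted output], g3=1, g4=1, g5=1 → 1 — matches
  g4 stuck-at-0: g1=0, g2=0, g3=1, g4=0 [stuck-at-0], g5=0 → 0 — eliminated
  g4 inverted output: g1=0, g2=0, g3=1, g4=0 [inverted output], g5=0 → 0 — eliminated
  g2 stuck-at-0: g1=0, g2=0 [stuck-at-0], g3=1, g4=1, g5=0 → 0 — eliminated
Only g2 inverted output reproduces the observed 1.

g2 inverted output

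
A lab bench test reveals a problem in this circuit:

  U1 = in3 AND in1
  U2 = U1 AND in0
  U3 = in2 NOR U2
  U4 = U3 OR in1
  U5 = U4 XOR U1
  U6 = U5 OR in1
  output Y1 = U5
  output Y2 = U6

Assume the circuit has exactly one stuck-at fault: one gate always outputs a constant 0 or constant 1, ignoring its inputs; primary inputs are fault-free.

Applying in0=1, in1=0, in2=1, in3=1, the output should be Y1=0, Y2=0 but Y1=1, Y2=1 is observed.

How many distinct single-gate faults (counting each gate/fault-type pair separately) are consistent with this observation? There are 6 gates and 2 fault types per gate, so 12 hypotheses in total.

Fault-free: U1=0, U2=0, U3=0, U4=0, U5=0, U6=0 → Y1=0, Y2=0. Observed Y1=1, Y2=1.
  U1 stuck-at-0: output Y1=0, Y2=0 ✗
  U1 stuck-at-1: output Y1=1, Y2=1 ✓
  U2 stuck-at-0: output Y1=0, Y2=0 ✗
  U2 stuck-at-1: output Y1=0, Y2=0 ✗
  U3 stuck-at-0: output Y1=0, Y2=0 ✗
  U3 stuck-at-1: output Y1=1, Y2=1 ✓
  U4 stuck-at-0: output Y1=0, Y2=0 ✗
  U4 stuck-at-1: output Y1=1, Y2=1 ✓
  U5 stuck-at-0: output Y1=0, Y2=0 ✗
  U5 stuck-at-1: output Y1=1, Y2=1 ✓
  U6 stuck-at-0: output Y1=0, Y2=0 ✗
  U6 stuck-at-1: output Y1=0, Y2=1 ✗
Consistent faults: {U1 stuck-at-1, U3 stuck-at-1, U4 stuck-at-1, U5 stuck-at-1} — 4 in all.

4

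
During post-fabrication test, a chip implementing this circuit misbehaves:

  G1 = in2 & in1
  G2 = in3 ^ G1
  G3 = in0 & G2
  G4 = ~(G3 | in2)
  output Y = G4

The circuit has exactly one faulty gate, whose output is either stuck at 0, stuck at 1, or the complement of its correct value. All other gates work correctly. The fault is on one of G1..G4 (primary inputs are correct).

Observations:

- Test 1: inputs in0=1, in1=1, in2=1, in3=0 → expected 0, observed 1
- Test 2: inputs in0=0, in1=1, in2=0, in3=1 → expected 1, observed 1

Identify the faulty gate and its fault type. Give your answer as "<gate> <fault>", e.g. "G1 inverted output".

Fault-free values for test 1 (in0=1, in1=1, in2=1, in3=0): G1=1, G2=1, G3=1, G4=0, giving Y=0. Observed 1.
Test 1: faults giving observed 1 are {G4 stuck-at-1, G4 inverted output}.
Test 2 (in0=0, in1=1, in2=0, in3=1): fault-free G1=0, G2=1, G3=0, G4=1 → 1; observed 1. Eliminates G4 inverted output.
Only G4 stuck-at-1 is consistent with every test.

G4 stuck-at-1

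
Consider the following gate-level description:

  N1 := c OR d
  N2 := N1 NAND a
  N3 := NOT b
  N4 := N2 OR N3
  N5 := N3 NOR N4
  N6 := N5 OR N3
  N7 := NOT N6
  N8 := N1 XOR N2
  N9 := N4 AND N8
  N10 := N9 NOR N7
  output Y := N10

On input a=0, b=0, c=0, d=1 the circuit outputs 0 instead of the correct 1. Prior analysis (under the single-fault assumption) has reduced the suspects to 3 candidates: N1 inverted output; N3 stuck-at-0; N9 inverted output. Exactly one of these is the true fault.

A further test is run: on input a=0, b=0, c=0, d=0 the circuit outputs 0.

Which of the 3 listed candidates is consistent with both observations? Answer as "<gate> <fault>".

N3 stuck-at-0

Evaluate each candidate on input a=0, b=0, c=0, d=0:
  N1 inverted output: N1=1 [inverted output], N2=1, N3=1, N4=1, N5=0, N6=1, N7=0, N8=0, N9=0, N10=1 → 1 — eliminated
  N3 stuck-at-0: N1=0, N2=1, N3=0 [stuck-at-0], N4=1, N5=0, N6=0, N7=1, N8=1, N9=1, N10=0 → 0 — matches
  N9 inverted output: N1=0, N2=1, N3=1, N4=1, N5=0, N6=1, N7=0, N8=1, N9=0 [inverted output], N10=1 → 1 — eliminated
Only N3 stuck-at-0 reproduces the observed 0.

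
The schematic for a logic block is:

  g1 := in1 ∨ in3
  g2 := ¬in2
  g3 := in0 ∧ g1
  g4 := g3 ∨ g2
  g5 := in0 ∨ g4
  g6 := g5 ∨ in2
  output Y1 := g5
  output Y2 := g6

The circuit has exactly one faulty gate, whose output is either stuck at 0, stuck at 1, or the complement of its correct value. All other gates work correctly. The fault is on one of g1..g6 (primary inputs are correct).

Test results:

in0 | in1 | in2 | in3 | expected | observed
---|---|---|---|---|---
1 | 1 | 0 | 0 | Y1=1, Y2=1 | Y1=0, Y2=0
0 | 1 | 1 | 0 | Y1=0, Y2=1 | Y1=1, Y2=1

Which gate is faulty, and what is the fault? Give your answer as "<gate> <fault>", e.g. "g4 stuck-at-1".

g5 inverted output

Fault-free values for test 1 (in0=1, in1=1, in2=0, in3=0): g1=1, g2=1, g3=1, g4=1, g5=1, g6=1, giving Y1=1, Y2=1. Observed Y1=0, Y2=0.
Test 1: faults giving observed Y1=0, Y2=0 are {g5 stuck-at-0, g5 inverted output}.
Test 2 (in0=0, in1=1, in2=1, in3=0): fault-free g1=1, g2=0, g3=0, g4=0, g5=0, g6=1 → Y1=0, Y2=1; observed Y1=1, Y2=1. Eliminates g5 stuck-at-0.
Only g5 inverted output is consistent with every test.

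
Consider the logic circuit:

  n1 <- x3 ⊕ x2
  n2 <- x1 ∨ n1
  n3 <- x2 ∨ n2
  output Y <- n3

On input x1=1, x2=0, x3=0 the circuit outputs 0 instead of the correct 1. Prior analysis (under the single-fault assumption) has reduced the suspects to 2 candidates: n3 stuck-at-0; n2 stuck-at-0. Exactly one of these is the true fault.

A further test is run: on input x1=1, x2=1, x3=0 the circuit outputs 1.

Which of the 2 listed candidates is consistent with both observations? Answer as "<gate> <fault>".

Evaluate each candidate on input x1=1, x2=1, x3=0:
  n3 stuck-at-0: n1=1, n2=1, n3=0 [stuck-at-0] → 0 — eliminated
  n2 stuck-at-0: n1=1, n2=0 [stuck-at-0], n3=1 → 1 — matches
Only n2 stuck-at-0 reproduces the observed 1.

n2 stuck-at-0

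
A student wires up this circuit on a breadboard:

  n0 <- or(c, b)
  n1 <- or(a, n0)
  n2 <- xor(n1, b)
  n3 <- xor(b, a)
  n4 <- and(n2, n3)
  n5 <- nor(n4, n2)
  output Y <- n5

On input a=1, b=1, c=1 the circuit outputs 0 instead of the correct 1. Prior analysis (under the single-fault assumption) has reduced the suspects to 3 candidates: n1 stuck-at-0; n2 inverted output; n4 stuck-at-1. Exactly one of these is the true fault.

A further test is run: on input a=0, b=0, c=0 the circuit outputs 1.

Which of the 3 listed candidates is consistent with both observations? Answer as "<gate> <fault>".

Evaluate each candidate on input a=0, b=0, c=0:
  n1 stuck-at-0: n0=0, n1=0 [stuck-at-0], n2=0, n3=0, n4=0, n5=1 → 1 — matches
  n2 inverted output: n0=0, n1=0, n2=1 [inverted output], n3=0, n4=0, n5=0 → 0 — eliminated
  n4 stuck-at-1: n0=0, n1=0, n2=0, n3=0, n4=1 [stuck-at-1], n5=0 → 0 — eliminated
Only n1 stuck-at-0 reproduces the observed 1.

n1 stuck-at-0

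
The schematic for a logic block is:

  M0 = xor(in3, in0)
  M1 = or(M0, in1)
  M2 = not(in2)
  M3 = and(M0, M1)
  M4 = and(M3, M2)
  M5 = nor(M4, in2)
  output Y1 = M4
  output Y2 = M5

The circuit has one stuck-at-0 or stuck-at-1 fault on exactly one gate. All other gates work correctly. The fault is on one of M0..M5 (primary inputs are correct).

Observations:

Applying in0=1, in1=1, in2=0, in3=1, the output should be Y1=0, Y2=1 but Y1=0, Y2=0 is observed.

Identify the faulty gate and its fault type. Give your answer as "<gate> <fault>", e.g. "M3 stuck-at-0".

M5 stuck-at-0

Fault-free values for test 1 (in0=1, in1=1, in2=0, in3=1): M0=0, M1=1, M2=1, M3=0, M4=0, M5=1, giving Y1=0, Y2=1. Observed Y1=0, Y2=0.
Test 1: faults giving observed Y1=0, Y2=0 are {M5 stuck-at-0}.
Only M5 stuck-at-0 is consistent with every test.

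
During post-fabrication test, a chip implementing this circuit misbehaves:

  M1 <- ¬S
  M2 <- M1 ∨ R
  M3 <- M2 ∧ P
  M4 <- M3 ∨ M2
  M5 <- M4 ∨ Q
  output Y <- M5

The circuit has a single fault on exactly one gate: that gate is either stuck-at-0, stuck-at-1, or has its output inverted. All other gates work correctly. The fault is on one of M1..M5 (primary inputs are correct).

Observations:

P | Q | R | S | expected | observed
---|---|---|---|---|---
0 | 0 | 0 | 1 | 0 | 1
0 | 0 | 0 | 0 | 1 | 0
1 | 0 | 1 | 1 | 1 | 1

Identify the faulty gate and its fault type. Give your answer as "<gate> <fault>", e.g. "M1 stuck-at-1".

M1 inverted output

Fault-free values for test 1 (P=0, Q=0, R=0, S=1): M1=0, M2=0, M3=0, M4=0, M5=0, giving Y=0. Observed 1.
Test 1: faults giving observed 1 are {M1 stuck-at-1, M1 inverted output, M2 stuck-at-1, M2 inverted output, M3 stuck-at-1, M3 inverted output, M4 stuck-at-1, M4 inverted output, M5 stuck-at-1, M5 inverted output}.
Test 2 (P=0, Q=0, R=0, S=0): fault-free M1=1, M2=1, M3=0, M4=1, M5=1 → 1; observed 0. Eliminates M1 stuck-at-1, M2 stuck-at-1, M3 stuck-at-1, M3 inverted output, M4 stuck-at-1, M5 stuck-at-1.
Test 3 (P=1, Q=0, R=1, S=1): fault-free M1=0, M2=1, M3=1, M4=1, M5=1 → 1; observed 1. Eliminates M2 inverted output, M4 inverted output, M5 inverted output.
Only M1 inverted output is consistent with every test.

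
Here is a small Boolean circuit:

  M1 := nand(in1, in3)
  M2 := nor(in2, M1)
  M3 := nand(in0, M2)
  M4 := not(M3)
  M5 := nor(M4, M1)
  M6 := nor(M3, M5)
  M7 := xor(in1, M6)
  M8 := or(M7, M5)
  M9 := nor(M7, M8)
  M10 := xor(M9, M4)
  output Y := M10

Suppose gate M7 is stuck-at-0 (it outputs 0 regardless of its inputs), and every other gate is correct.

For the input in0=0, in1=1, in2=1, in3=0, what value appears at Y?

1

Propagate with M7 forced: M1=1, M2=0, M3=1, M4=0, M5=0, M6=0, M7=0 [stuck-at-0], M8=0, M9=1, M10=1.
So Y = 1. (Without the fault it would be 0.)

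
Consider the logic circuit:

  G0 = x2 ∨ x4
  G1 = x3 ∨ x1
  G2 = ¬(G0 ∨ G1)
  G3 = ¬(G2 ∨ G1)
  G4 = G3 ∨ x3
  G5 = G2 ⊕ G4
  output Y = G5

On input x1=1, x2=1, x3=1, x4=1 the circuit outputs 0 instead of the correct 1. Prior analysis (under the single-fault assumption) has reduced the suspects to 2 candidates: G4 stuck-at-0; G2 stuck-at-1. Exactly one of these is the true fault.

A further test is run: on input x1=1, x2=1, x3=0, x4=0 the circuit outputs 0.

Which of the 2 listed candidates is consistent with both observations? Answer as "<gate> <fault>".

Evaluate each candidate on input x1=1, x2=1, x3=0, x4=0:
  G4 stuck-at-0: G0=1, G1=1, G2=0, G3=0, G4=0 [stuck-at-0], G5=0 → 0 — matches
  G2 stuck-at-1: G0=1, G1=1, G2=1 [stuck-at-1], G3=0, G4=0, G5=1 → 1 — eliminated
Only G4 stuck-at-0 reproduces the observed 0.

G4 stuck-at-0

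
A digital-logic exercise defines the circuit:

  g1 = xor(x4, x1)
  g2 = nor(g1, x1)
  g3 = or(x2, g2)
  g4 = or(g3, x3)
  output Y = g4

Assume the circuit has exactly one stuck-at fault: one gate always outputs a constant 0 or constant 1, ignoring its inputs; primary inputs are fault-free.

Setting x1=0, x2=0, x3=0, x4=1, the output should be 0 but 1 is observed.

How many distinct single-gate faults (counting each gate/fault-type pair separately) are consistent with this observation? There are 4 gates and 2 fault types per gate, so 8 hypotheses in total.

4

Fault-free: g1=1, g2=0, g3=0, g4=0 → 0. Observed 1.
  g1 stuck-at-0: output 1 ✓
  g1 stuck-at-1: output 0 ✗
  g2 stuck-at-0: output 0 ✗
  g2 stuck-at-1: output 1 ✓
  g3 stuck-at-0: output 0 ✗
  g3 stuck-at-1: output 1 ✓
  g4 stuck-at-0: output 0 ✗
  g4 stuck-at-1: output 1 ✓
Consistent faults: {g1 stuck-at-0, g2 stuck-at-1, g3 stuck-at-1, g4 stuck-at-1} — 4 in all.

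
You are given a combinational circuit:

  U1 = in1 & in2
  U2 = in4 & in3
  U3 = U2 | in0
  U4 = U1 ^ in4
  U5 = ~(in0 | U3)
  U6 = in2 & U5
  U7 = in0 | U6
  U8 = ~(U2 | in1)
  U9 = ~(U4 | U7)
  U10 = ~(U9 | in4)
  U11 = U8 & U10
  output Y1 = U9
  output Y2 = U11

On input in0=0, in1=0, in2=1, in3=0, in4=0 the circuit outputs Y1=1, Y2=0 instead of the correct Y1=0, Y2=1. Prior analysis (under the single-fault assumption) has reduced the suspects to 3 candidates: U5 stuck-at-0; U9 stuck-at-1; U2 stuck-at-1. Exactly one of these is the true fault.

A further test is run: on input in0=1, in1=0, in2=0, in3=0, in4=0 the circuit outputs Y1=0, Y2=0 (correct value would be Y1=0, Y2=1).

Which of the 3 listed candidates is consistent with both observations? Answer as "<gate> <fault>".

U2 stuck-at-1

Evaluate each candidate on input in0=1, in1=0, in2=0, in3=0, in4=0:
  U5 stuck-at-0: U1=0, U2=0, U3=1, U4=0, U5=0 [stuck-at-0], U6=0, U7=1, U8=1, U9=0, U10=1, U11=1 → Y1=0, Y2=1 — eliminated
  U9 stuck-at-1: U1=0, U2=0, U3=1, U4=0, U5=0, U6=0, U7=1, U8=1, U9=1 [stuck-at-1], U10=0, U11=0 → Y1=1, Y2=0 — eliminated
  U2 stuck-at-1: U1=0, U2=1 [stuck-at-1], U3=1, U4=0, U5=0, U6=0, U7=1, U8=0, U9=0, U10=1, U11=0 → Y1=0, Y2=0 — matches
Only U2 stuck-at-1 reproduces the observed Y1=0, Y2=0.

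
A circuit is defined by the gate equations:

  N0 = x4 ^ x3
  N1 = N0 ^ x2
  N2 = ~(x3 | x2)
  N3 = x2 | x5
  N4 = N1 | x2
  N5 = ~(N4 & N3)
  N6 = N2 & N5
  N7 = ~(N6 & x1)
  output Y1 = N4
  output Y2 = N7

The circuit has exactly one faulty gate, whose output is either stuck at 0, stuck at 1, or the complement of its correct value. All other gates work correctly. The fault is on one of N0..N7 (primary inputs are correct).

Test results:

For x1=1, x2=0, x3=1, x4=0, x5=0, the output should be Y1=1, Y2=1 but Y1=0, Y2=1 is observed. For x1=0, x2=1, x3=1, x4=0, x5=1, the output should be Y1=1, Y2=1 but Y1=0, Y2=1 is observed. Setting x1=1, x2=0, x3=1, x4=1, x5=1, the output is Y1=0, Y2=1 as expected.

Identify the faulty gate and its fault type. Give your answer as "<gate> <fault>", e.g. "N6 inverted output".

N4 stuck-at-0

Fault-free values for test 1 (x1=1, x2=0, x3=1, x4=0, x5=0): N0=1, N1=1, N2=0, N3=0, N4=1, N5=1, N6=0, N7=1, giving Y1=1, Y2=1. Observed Y1=0, Y2=1.
Test 1: faults giving observed Y1=0, Y2=1 are {N0 stuck-at-0, N0 inverted output, N1 stuck-at-0, N1 inverted output, N4 stuck-at-0, N4 inverted output}.
Test 2 (x1=0, x2=1, x3=1, x4=0, x5=1): fault-free N0=1, N1=0, N2=0, N3=1, N4=1, N5=0, N6=0, N7=1 → Y1=1, Y2=1; observed Y1=0, Y2=1. Eliminates N0 stuck-at-0, N0 inverted output, N1 stuck-at-0, N1 inverted output.
Test 3 (x1=1, x2=0, x3=1, x4=1, x5=1): fault-free N0=0, N1=0, N2=0, N3=1, N4=0, N5=1, N6=0, N7=1 → Y1=0, Y2=1; observed Y1=0, Y2=1. Eliminates N4 inverted output.
Only N4 stuck-at-0 is consistent with every test.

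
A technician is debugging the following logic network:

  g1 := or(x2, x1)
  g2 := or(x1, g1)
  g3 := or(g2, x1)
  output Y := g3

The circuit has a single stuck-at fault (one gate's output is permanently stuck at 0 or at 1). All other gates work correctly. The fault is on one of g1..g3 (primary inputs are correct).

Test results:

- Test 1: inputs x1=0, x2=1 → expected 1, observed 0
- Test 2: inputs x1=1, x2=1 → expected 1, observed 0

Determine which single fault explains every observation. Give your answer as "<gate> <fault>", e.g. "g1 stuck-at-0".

g3 stuck-at-0

Fault-free values for test 1 (x1=0, x2=1): g1=1, g2=1, g3=1, giving Y=1. Observed 0.
Test 1: faults giving observed 0 are {g1 stuck-at-0, g2 stuck-at-0, g3 stuck-at-0}.
Test 2 (x1=1, x2=1): fault-free g1=1, g2=1, g3=1 → 1; observed 0. Eliminates g1 stuck-at-0, g2 stuck-at-0.
Only g3 stuck-at-0 is consistent with every test.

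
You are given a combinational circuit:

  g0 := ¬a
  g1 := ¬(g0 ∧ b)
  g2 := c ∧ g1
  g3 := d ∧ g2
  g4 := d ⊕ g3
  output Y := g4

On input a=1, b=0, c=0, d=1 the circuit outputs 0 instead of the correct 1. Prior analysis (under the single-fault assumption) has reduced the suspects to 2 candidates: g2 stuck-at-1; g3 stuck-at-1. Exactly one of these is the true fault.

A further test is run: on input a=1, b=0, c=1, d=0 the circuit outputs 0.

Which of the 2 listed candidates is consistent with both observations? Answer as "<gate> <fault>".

Evaluate each candidate on input a=1, b=0, c=1, d=0:
  g2 stuck-at-1: g0=0, g1=1, g2=1 [stuck-at-1], g3=0, g4=0 → 0 — matches
  g3 stuck-at-1: g0=0, g1=1, g2=1, g3=1 [stuck-at-1], g4=1 → 1 — eliminated
Only g2 stuck-at-1 reproduces the observed 0.

g2 stuck-at-1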